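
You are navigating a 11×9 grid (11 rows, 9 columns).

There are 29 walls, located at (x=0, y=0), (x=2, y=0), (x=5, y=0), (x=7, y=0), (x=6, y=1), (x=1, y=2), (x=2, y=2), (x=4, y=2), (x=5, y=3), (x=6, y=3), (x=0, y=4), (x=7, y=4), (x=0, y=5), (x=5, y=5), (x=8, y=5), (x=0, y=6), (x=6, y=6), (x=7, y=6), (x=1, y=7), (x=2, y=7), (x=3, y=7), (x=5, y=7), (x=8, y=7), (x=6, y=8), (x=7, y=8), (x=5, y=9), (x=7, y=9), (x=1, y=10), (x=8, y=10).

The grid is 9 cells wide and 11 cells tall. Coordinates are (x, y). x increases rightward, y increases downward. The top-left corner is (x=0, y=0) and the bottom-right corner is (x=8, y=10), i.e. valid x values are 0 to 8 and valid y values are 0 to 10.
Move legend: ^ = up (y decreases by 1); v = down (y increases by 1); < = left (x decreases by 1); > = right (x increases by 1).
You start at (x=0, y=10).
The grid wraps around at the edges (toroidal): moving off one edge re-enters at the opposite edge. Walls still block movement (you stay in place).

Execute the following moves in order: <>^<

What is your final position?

Answer: Final position: (x=8, y=9)

Derivation:
Start: (x=0, y=10)
  < (left): blocked, stay at (x=0, y=10)
  > (right): blocked, stay at (x=0, y=10)
  ^ (up): (x=0, y=10) -> (x=0, y=9)
  < (left): (x=0, y=9) -> (x=8, y=9)
Final: (x=8, y=9)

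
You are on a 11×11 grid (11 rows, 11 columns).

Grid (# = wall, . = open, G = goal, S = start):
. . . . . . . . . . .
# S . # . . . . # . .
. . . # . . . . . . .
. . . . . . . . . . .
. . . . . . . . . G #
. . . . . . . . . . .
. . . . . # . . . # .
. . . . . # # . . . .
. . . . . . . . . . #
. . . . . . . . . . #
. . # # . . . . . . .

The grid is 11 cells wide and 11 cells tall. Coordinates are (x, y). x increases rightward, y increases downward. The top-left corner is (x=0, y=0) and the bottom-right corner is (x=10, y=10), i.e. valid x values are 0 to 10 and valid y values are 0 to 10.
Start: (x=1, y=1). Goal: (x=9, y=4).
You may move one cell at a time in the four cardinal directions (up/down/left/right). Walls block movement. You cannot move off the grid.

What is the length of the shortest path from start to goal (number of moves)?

Answer: Shortest path length: 11

Derivation:
BFS from (x=1, y=1) until reaching (x=9, y=4):
  Distance 0: (x=1, y=1)
  Distance 1: (x=1, y=0), (x=2, y=1), (x=1, y=2)
  Distance 2: (x=0, y=0), (x=2, y=0), (x=0, y=2), (x=2, y=2), (x=1, y=3)
  Distance 3: (x=3, y=0), (x=0, y=3), (x=2, y=3), (x=1, y=4)
  Distance 4: (x=4, y=0), (x=3, y=3), (x=0, y=4), (x=2, y=4), (x=1, y=5)
  Distance 5: (x=5, y=0), (x=4, y=1), (x=4, y=3), (x=3, y=4), (x=0, y=5), (x=2, y=5), (x=1, y=6)
  Distance 6: (x=6, y=0), (x=5, y=1), (x=4, y=2), (x=5, y=3), (x=4, y=4), (x=3, y=5), (x=0, y=6), (x=2, y=6), (x=1, y=7)
  Distance 7: (x=7, y=0), (x=6, y=1), (x=5, y=2), (x=6, y=3), (x=5, y=4), (x=4, y=5), (x=3, y=6), (x=0, y=7), (x=2, y=7), (x=1, y=8)
  Distance 8: (x=8, y=0), (x=7, y=1), (x=6, y=2), (x=7, y=3), (x=6, y=4), (x=5, y=5), (x=4, y=6), (x=3, y=7), (x=0, y=8), (x=2, y=8), (x=1, y=9)
  Distance 9: (x=9, y=0), (x=7, y=2), (x=8, y=3), (x=7, y=4), (x=6, y=5), (x=4, y=7), (x=3, y=8), (x=0, y=9), (x=2, y=9), (x=1, y=10)
  Distance 10: (x=10, y=0), (x=9, y=1), (x=8, y=2), (x=9, y=3), (x=8, y=4), (x=7, y=5), (x=6, y=6), (x=4, y=8), (x=3, y=9), (x=0, y=10)
  Distance 11: (x=10, y=1), (x=9, y=2), (x=10, y=3), (x=9, y=4), (x=8, y=5), (x=7, y=6), (x=5, y=8), (x=4, y=9)  <- goal reached here
One shortest path (11 moves): (x=1, y=1) -> (x=2, y=1) -> (x=2, y=2) -> (x=2, y=3) -> (x=3, y=3) -> (x=4, y=3) -> (x=5, y=3) -> (x=6, y=3) -> (x=7, y=3) -> (x=8, y=3) -> (x=9, y=3) -> (x=9, y=4)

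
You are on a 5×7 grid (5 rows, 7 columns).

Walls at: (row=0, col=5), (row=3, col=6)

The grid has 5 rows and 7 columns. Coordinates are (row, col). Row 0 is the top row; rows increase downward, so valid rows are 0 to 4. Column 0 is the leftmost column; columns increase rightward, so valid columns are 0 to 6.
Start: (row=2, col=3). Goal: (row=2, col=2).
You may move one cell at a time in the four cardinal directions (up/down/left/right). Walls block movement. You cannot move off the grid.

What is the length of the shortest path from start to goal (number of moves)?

Answer: Shortest path length: 1

Derivation:
BFS from (row=2, col=3) until reaching (row=2, col=2):
  Distance 0: (row=2, col=3)
  Distance 1: (row=1, col=3), (row=2, col=2), (row=2, col=4), (row=3, col=3)  <- goal reached here
One shortest path (1 moves): (row=2, col=3) -> (row=2, col=2)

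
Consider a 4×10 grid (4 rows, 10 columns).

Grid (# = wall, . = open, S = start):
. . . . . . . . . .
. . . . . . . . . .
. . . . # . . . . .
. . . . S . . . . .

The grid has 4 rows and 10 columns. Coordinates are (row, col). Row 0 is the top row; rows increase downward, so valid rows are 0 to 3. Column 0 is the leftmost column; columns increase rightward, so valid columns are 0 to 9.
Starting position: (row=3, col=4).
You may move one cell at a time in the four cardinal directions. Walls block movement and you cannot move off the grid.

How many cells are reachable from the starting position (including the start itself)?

Answer: Reachable cells: 39

Derivation:
BFS flood-fill from (row=3, col=4):
  Distance 0: (row=3, col=4)
  Distance 1: (row=3, col=3), (row=3, col=5)
  Distance 2: (row=2, col=3), (row=2, col=5), (row=3, col=2), (row=3, col=6)
  Distance 3: (row=1, col=3), (row=1, col=5), (row=2, col=2), (row=2, col=6), (row=3, col=1), (row=3, col=7)
  Distance 4: (row=0, col=3), (row=0, col=5), (row=1, col=2), (row=1, col=4), (row=1, col=6), (row=2, col=1), (row=2, col=7), (row=3, col=0), (row=3, col=8)
  Distance 5: (row=0, col=2), (row=0, col=4), (row=0, col=6), (row=1, col=1), (row=1, col=7), (row=2, col=0), (row=2, col=8), (row=3, col=9)
  Distance 6: (row=0, col=1), (row=0, col=7), (row=1, col=0), (row=1, col=8), (row=2, col=9)
  Distance 7: (row=0, col=0), (row=0, col=8), (row=1, col=9)
  Distance 8: (row=0, col=9)
Total reachable: 39 (grid has 39 open cells total)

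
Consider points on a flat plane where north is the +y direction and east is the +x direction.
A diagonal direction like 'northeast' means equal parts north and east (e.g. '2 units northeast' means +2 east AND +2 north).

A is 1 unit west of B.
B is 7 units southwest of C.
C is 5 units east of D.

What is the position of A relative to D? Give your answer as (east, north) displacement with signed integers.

Answer: A is at (east=-3, north=-7) relative to D.

Derivation:
Place D at the origin (east=0, north=0).
  C is 5 units east of D: delta (east=+5, north=+0); C at (east=5, north=0).
  B is 7 units southwest of C: delta (east=-7, north=-7); B at (east=-2, north=-7).
  A is 1 unit west of B: delta (east=-1, north=+0); A at (east=-3, north=-7).
Therefore A relative to D: (east=-3, north=-7).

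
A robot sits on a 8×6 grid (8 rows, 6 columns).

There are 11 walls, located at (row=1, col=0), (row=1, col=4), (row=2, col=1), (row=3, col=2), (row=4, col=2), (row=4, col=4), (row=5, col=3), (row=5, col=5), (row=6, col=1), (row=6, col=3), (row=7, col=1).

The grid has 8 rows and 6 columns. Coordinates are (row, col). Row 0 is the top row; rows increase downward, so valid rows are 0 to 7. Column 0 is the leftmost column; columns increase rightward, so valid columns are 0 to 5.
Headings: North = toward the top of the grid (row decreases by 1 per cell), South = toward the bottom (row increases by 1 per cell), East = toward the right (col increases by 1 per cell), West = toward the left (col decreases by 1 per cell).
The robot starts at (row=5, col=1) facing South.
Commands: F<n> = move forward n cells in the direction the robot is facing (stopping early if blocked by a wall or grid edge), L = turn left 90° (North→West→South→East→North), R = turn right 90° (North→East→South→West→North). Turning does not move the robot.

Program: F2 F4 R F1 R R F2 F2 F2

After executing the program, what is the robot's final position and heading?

Start: (row=5, col=1), facing South
  F2: move forward 0/2 (blocked), now at (row=5, col=1)
  F4: move forward 0/4 (blocked), now at (row=5, col=1)
  R: turn right, now facing West
  F1: move forward 1, now at (row=5, col=0)
  R: turn right, now facing North
  R: turn right, now facing East
  F2: move forward 2, now at (row=5, col=2)
  F2: move forward 0/2 (blocked), now at (row=5, col=2)
  F2: move forward 0/2 (blocked), now at (row=5, col=2)
Final: (row=5, col=2), facing East

Answer: Final position: (row=5, col=2), facing East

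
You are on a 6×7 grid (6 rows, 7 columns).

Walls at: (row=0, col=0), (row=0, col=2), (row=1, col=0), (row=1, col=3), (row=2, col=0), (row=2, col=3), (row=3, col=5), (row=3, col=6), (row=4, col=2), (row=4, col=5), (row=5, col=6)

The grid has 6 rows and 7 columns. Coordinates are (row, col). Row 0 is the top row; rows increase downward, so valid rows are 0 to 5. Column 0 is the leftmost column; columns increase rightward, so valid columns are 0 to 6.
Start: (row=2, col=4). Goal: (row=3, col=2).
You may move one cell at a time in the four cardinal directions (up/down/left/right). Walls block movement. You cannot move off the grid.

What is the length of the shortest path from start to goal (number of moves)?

BFS from (row=2, col=4) until reaching (row=3, col=2):
  Distance 0: (row=2, col=4)
  Distance 1: (row=1, col=4), (row=2, col=5), (row=3, col=4)
  Distance 2: (row=0, col=4), (row=1, col=5), (row=2, col=6), (row=3, col=3), (row=4, col=4)
  Distance 3: (row=0, col=3), (row=0, col=5), (row=1, col=6), (row=3, col=2), (row=4, col=3), (row=5, col=4)  <- goal reached here
One shortest path (3 moves): (row=2, col=4) -> (row=3, col=4) -> (row=3, col=3) -> (row=3, col=2)

Answer: Shortest path length: 3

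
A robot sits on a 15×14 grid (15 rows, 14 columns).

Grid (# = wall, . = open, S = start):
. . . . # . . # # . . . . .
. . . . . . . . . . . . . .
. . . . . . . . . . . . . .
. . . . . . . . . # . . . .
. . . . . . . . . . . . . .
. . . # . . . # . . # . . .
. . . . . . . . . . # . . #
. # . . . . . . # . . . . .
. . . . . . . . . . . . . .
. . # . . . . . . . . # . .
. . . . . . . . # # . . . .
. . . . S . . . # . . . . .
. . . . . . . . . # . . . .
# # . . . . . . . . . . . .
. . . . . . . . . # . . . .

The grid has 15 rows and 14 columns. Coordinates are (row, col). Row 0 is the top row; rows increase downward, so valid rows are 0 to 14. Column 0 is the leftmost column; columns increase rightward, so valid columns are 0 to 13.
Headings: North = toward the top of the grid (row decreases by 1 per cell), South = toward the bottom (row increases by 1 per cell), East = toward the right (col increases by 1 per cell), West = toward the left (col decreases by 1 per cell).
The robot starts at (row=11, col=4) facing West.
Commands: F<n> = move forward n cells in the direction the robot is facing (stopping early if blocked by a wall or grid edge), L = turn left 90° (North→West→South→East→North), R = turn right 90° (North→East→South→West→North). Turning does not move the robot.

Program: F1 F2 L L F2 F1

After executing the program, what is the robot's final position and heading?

Answer: Final position: (row=11, col=4), facing East

Derivation:
Start: (row=11, col=4), facing West
  F1: move forward 1, now at (row=11, col=3)
  F2: move forward 2, now at (row=11, col=1)
  L: turn left, now facing South
  L: turn left, now facing East
  F2: move forward 2, now at (row=11, col=3)
  F1: move forward 1, now at (row=11, col=4)
Final: (row=11, col=4), facing East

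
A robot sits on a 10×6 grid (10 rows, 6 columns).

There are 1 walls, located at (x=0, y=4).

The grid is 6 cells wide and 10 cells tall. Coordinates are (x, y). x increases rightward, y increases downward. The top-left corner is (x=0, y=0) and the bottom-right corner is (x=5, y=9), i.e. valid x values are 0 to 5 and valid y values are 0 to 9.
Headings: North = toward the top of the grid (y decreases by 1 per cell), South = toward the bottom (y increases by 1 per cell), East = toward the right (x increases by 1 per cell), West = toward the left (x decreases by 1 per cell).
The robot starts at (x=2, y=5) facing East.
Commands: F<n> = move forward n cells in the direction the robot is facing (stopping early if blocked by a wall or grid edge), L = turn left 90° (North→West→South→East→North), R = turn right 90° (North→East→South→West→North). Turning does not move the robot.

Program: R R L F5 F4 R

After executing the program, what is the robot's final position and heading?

Answer: Final position: (x=2, y=9), facing West

Derivation:
Start: (x=2, y=5), facing East
  R: turn right, now facing South
  R: turn right, now facing West
  L: turn left, now facing South
  F5: move forward 4/5 (blocked), now at (x=2, y=9)
  F4: move forward 0/4 (blocked), now at (x=2, y=9)
  R: turn right, now facing West
Final: (x=2, y=9), facing West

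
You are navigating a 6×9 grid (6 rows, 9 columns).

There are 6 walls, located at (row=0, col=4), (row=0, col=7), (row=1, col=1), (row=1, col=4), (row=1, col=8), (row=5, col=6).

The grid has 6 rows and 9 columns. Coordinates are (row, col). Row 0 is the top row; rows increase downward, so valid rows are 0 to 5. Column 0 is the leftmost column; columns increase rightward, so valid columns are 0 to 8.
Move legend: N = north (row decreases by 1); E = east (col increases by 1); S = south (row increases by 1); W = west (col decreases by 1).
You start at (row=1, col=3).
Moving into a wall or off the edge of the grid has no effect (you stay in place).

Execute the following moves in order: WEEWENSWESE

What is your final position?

Start: (row=1, col=3)
  W (west): (row=1, col=3) -> (row=1, col=2)
  E (east): (row=1, col=2) -> (row=1, col=3)
  E (east): blocked, stay at (row=1, col=3)
  W (west): (row=1, col=3) -> (row=1, col=2)
  E (east): (row=1, col=2) -> (row=1, col=3)
  N (north): (row=1, col=3) -> (row=0, col=3)
  S (south): (row=0, col=3) -> (row=1, col=3)
  W (west): (row=1, col=3) -> (row=1, col=2)
  E (east): (row=1, col=2) -> (row=1, col=3)
  S (south): (row=1, col=3) -> (row=2, col=3)
  E (east): (row=2, col=3) -> (row=2, col=4)
Final: (row=2, col=4)

Answer: Final position: (row=2, col=4)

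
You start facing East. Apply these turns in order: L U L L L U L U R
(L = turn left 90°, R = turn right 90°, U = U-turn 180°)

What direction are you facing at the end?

Start: East
  L (left (90° counter-clockwise)) -> North
  U (U-turn (180°)) -> South
  L (left (90° counter-clockwise)) -> East
  L (left (90° counter-clockwise)) -> North
  L (left (90° counter-clockwise)) -> West
  U (U-turn (180°)) -> East
  L (left (90° counter-clockwise)) -> North
  U (U-turn (180°)) -> South
  R (right (90° clockwise)) -> West
Final: West

Answer: Final heading: West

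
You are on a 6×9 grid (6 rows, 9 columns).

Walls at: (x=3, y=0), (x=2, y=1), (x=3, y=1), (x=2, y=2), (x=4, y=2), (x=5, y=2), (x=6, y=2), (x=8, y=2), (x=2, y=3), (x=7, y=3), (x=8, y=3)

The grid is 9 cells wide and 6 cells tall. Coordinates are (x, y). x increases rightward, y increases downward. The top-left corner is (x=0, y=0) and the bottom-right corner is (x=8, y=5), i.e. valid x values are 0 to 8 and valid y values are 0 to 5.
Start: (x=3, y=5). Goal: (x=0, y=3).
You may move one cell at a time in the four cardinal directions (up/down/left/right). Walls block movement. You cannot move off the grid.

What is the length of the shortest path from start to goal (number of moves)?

Answer: Shortest path length: 5

Derivation:
BFS from (x=3, y=5) until reaching (x=0, y=3):
  Distance 0: (x=3, y=5)
  Distance 1: (x=3, y=4), (x=2, y=5), (x=4, y=5)
  Distance 2: (x=3, y=3), (x=2, y=4), (x=4, y=4), (x=1, y=5), (x=5, y=5)
  Distance 3: (x=3, y=2), (x=4, y=3), (x=1, y=4), (x=5, y=4), (x=0, y=5), (x=6, y=5)
  Distance 4: (x=1, y=3), (x=5, y=3), (x=0, y=4), (x=6, y=4), (x=7, y=5)
  Distance 5: (x=1, y=2), (x=0, y=3), (x=6, y=3), (x=7, y=4), (x=8, y=5)  <- goal reached here
One shortest path (5 moves): (x=3, y=5) -> (x=2, y=5) -> (x=1, y=5) -> (x=0, y=5) -> (x=0, y=4) -> (x=0, y=3)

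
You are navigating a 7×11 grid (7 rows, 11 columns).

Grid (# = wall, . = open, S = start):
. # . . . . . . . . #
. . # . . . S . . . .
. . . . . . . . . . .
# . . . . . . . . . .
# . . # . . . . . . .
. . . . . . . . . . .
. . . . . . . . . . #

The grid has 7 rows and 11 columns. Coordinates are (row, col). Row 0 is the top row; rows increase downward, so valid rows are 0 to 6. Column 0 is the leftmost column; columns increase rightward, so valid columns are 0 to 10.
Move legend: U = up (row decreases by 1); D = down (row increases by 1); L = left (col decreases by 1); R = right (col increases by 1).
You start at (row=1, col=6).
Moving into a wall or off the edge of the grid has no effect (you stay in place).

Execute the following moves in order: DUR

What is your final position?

Start: (row=1, col=6)
  D (down): (row=1, col=6) -> (row=2, col=6)
  U (up): (row=2, col=6) -> (row=1, col=6)
  R (right): (row=1, col=6) -> (row=1, col=7)
Final: (row=1, col=7)

Answer: Final position: (row=1, col=7)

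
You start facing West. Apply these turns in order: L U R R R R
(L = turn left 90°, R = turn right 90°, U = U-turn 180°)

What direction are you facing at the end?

Answer: Final heading: North

Derivation:
Start: West
  L (left (90° counter-clockwise)) -> South
  U (U-turn (180°)) -> North
  R (right (90° clockwise)) -> East
  R (right (90° clockwise)) -> South
  R (right (90° clockwise)) -> West
  R (right (90° clockwise)) -> North
Final: North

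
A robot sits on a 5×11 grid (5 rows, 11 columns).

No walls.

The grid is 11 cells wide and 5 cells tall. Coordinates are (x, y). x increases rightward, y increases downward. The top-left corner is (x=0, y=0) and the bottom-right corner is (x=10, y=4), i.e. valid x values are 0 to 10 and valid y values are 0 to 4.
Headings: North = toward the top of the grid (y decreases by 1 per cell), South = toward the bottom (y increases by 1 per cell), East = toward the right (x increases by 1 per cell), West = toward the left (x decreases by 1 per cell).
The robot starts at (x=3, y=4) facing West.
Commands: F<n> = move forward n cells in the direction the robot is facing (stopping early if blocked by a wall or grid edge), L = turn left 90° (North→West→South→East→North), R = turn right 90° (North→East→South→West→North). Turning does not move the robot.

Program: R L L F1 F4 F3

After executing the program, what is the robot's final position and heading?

Answer: Final position: (x=3, y=4), facing South

Derivation:
Start: (x=3, y=4), facing West
  R: turn right, now facing North
  L: turn left, now facing West
  L: turn left, now facing South
  F1: move forward 0/1 (blocked), now at (x=3, y=4)
  F4: move forward 0/4 (blocked), now at (x=3, y=4)
  F3: move forward 0/3 (blocked), now at (x=3, y=4)
Final: (x=3, y=4), facing South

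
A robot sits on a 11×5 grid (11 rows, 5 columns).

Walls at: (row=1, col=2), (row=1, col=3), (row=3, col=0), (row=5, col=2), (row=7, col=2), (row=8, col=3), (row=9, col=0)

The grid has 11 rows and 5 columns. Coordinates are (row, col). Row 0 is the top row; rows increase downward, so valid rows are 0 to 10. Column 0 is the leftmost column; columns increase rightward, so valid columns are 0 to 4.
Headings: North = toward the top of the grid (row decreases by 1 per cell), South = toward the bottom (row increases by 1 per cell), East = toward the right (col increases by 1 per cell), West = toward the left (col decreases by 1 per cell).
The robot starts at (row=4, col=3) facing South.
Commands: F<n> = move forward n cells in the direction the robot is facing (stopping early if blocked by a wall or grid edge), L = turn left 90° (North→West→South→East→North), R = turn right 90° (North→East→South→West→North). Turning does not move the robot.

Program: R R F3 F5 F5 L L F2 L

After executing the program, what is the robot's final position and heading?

Start: (row=4, col=3), facing South
  R: turn right, now facing West
  R: turn right, now facing North
  F3: move forward 2/3 (blocked), now at (row=2, col=3)
  F5: move forward 0/5 (blocked), now at (row=2, col=3)
  F5: move forward 0/5 (blocked), now at (row=2, col=3)
  L: turn left, now facing West
  L: turn left, now facing South
  F2: move forward 2, now at (row=4, col=3)
  L: turn left, now facing East
Final: (row=4, col=3), facing East

Answer: Final position: (row=4, col=3), facing East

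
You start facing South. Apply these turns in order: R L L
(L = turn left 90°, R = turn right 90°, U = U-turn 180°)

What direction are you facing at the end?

Answer: Final heading: East

Derivation:
Start: South
  R (right (90° clockwise)) -> West
  L (left (90° counter-clockwise)) -> South
  L (left (90° counter-clockwise)) -> East
Final: East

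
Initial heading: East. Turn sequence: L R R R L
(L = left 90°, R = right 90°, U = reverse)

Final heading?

Start: East
  L (left (90° counter-clockwise)) -> North
  R (right (90° clockwise)) -> East
  R (right (90° clockwise)) -> South
  R (right (90° clockwise)) -> West
  L (left (90° counter-clockwise)) -> South
Final: South

Answer: Final heading: South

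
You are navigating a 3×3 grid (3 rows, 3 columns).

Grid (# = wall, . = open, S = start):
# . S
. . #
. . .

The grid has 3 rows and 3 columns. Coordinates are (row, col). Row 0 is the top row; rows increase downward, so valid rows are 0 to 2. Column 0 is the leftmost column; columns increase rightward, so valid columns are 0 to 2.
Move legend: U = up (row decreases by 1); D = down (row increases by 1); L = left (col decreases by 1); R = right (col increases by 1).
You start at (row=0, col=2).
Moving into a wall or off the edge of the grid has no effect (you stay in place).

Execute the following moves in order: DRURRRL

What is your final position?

Start: (row=0, col=2)
  D (down): blocked, stay at (row=0, col=2)
  R (right): blocked, stay at (row=0, col=2)
  U (up): blocked, stay at (row=0, col=2)
  [×3]R (right): blocked, stay at (row=0, col=2)
  L (left): (row=0, col=2) -> (row=0, col=1)
Final: (row=0, col=1)

Answer: Final position: (row=0, col=1)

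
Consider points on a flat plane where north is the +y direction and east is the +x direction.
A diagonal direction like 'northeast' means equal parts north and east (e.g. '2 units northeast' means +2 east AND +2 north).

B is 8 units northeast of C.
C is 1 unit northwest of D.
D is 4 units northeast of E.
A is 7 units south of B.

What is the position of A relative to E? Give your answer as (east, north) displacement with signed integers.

Place E at the origin (east=0, north=0).
  D is 4 units northeast of E: delta (east=+4, north=+4); D at (east=4, north=4).
  C is 1 unit northwest of D: delta (east=-1, north=+1); C at (east=3, north=5).
  B is 8 units northeast of C: delta (east=+8, north=+8); B at (east=11, north=13).
  A is 7 units south of B: delta (east=+0, north=-7); A at (east=11, north=6).
Therefore A relative to E: (east=11, north=6).

Answer: A is at (east=11, north=6) relative to E.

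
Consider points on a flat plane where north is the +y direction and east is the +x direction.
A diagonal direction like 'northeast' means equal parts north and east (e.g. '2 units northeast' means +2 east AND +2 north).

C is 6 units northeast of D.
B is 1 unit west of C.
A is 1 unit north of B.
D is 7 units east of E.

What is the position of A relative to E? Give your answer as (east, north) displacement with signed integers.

Answer: A is at (east=12, north=7) relative to E.

Derivation:
Place E at the origin (east=0, north=0).
  D is 7 units east of E: delta (east=+7, north=+0); D at (east=7, north=0).
  C is 6 units northeast of D: delta (east=+6, north=+6); C at (east=13, north=6).
  B is 1 unit west of C: delta (east=-1, north=+0); B at (east=12, north=6).
  A is 1 unit north of B: delta (east=+0, north=+1); A at (east=12, north=7).
Therefore A relative to E: (east=12, north=7).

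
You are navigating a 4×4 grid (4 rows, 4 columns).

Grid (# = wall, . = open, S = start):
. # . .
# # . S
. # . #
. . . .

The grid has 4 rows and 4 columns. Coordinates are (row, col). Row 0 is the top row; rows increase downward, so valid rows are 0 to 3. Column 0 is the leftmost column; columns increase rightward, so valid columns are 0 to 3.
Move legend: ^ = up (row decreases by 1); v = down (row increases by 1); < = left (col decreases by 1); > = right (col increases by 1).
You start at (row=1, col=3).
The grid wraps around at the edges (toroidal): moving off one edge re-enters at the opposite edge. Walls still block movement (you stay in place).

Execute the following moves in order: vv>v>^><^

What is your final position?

Answer: Final position: (row=3, col=3)

Derivation:
Start: (row=1, col=3)
  v (down): blocked, stay at (row=1, col=3)
  v (down): blocked, stay at (row=1, col=3)
  > (right): blocked, stay at (row=1, col=3)
  v (down): blocked, stay at (row=1, col=3)
  > (right): blocked, stay at (row=1, col=3)
  ^ (up): (row=1, col=3) -> (row=0, col=3)
  > (right): (row=0, col=3) -> (row=0, col=0)
  < (left): (row=0, col=0) -> (row=0, col=3)
  ^ (up): (row=0, col=3) -> (row=3, col=3)
Final: (row=3, col=3)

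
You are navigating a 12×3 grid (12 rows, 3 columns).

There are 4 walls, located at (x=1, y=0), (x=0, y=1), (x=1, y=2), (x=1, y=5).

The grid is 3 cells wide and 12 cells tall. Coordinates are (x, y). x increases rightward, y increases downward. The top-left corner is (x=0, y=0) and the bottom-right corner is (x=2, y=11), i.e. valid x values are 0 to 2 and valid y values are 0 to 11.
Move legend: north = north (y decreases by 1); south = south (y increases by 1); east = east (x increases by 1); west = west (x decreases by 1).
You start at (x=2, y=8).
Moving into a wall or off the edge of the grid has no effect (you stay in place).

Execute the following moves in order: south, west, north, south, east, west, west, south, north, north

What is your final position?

Start: (x=2, y=8)
  south (south): (x=2, y=8) -> (x=2, y=9)
  west (west): (x=2, y=9) -> (x=1, y=9)
  north (north): (x=1, y=9) -> (x=1, y=8)
  south (south): (x=1, y=8) -> (x=1, y=9)
  east (east): (x=1, y=9) -> (x=2, y=9)
  west (west): (x=2, y=9) -> (x=1, y=9)
  west (west): (x=1, y=9) -> (x=0, y=9)
  south (south): (x=0, y=9) -> (x=0, y=10)
  north (north): (x=0, y=10) -> (x=0, y=9)
  north (north): (x=0, y=9) -> (x=0, y=8)
Final: (x=0, y=8)

Answer: Final position: (x=0, y=8)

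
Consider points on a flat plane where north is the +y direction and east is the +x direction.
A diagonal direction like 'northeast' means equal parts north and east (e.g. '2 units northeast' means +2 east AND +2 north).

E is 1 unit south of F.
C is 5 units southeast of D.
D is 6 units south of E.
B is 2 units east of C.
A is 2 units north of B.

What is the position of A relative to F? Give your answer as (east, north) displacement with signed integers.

Answer: A is at (east=7, north=-10) relative to F.

Derivation:
Place F at the origin (east=0, north=0).
  E is 1 unit south of F: delta (east=+0, north=-1); E at (east=0, north=-1).
  D is 6 units south of E: delta (east=+0, north=-6); D at (east=0, north=-7).
  C is 5 units southeast of D: delta (east=+5, north=-5); C at (east=5, north=-12).
  B is 2 units east of C: delta (east=+2, north=+0); B at (east=7, north=-12).
  A is 2 units north of B: delta (east=+0, north=+2); A at (east=7, north=-10).
Therefore A relative to F: (east=7, north=-10).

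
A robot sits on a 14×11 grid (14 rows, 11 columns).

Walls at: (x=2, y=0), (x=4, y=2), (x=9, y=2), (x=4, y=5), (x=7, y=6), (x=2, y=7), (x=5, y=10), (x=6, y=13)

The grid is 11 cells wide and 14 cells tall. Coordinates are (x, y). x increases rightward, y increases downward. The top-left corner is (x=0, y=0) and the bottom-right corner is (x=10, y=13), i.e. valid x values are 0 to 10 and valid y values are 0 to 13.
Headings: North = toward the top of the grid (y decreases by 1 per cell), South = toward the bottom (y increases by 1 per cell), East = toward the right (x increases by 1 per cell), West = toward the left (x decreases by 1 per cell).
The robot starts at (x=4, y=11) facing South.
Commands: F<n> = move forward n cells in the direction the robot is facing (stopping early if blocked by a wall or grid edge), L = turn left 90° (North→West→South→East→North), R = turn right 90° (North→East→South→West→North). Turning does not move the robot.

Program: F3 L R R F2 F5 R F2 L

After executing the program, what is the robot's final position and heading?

Start: (x=4, y=11), facing South
  F3: move forward 2/3 (blocked), now at (x=4, y=13)
  L: turn left, now facing East
  R: turn right, now facing South
  R: turn right, now facing West
  F2: move forward 2, now at (x=2, y=13)
  F5: move forward 2/5 (blocked), now at (x=0, y=13)
  R: turn right, now facing North
  F2: move forward 2, now at (x=0, y=11)
  L: turn left, now facing West
Final: (x=0, y=11), facing West

Answer: Final position: (x=0, y=11), facing West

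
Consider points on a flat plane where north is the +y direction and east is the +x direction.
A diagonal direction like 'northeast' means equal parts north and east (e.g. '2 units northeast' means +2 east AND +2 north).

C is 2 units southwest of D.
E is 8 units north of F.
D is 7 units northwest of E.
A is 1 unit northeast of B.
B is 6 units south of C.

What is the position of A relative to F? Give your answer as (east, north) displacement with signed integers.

Answer: A is at (east=-8, north=8) relative to F.

Derivation:
Place F at the origin (east=0, north=0).
  E is 8 units north of F: delta (east=+0, north=+8); E at (east=0, north=8).
  D is 7 units northwest of E: delta (east=-7, north=+7); D at (east=-7, north=15).
  C is 2 units southwest of D: delta (east=-2, north=-2); C at (east=-9, north=13).
  B is 6 units south of C: delta (east=+0, north=-6); B at (east=-9, north=7).
  A is 1 unit northeast of B: delta (east=+1, north=+1); A at (east=-8, north=8).
Therefore A relative to F: (east=-8, north=8).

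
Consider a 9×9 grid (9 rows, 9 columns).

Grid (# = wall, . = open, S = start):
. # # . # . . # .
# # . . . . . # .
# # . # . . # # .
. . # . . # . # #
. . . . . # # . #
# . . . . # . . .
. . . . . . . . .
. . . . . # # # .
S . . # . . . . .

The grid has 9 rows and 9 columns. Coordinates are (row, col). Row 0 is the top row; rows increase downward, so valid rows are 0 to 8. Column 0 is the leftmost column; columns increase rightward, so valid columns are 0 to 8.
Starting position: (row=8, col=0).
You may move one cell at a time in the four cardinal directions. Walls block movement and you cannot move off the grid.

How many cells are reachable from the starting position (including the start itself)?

BFS flood-fill from (row=8, col=0):
  Distance 0: (row=8, col=0)
  Distance 1: (row=7, col=0), (row=8, col=1)
  Distance 2: (row=6, col=0), (row=7, col=1), (row=8, col=2)
  Distance 3: (row=6, col=1), (row=7, col=2)
  Distance 4: (row=5, col=1), (row=6, col=2), (row=7, col=3)
  Distance 5: (row=4, col=1), (row=5, col=2), (row=6, col=3), (row=7, col=4)
  Distance 6: (row=3, col=1), (row=4, col=0), (row=4, col=2), (row=5, col=3), (row=6, col=4), (row=8, col=4)
  Distance 7: (row=3, col=0), (row=4, col=3), (row=5, col=4), (row=6, col=5), (row=8, col=5)
  Distance 8: (row=3, col=3), (row=4, col=4), (row=6, col=6), (row=8, col=6)
  Distance 9: (row=3, col=4), (row=5, col=6), (row=6, col=7), (row=8, col=7)
  Distance 10: (row=2, col=4), (row=5, col=7), (row=6, col=8), (row=8, col=8)
  Distance 11: (row=1, col=4), (row=2, col=5), (row=4, col=7), (row=5, col=8), (row=7, col=8)
  Distance 12: (row=1, col=3), (row=1, col=5)
  Distance 13: (row=0, col=3), (row=0, col=5), (row=1, col=2), (row=1, col=6)
  Distance 14: (row=0, col=6), (row=2, col=2)
Total reachable: 51 (grid has 56 open cells total)

Answer: Reachable cells: 51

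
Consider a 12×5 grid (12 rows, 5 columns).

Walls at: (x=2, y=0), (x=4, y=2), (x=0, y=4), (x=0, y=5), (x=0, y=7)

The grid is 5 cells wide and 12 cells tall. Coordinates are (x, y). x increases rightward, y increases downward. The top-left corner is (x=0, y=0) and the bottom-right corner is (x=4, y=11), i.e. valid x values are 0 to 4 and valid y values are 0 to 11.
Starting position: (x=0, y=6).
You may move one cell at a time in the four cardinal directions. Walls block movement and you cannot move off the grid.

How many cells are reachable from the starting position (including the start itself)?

Answer: Reachable cells: 55

Derivation:
BFS flood-fill from (x=0, y=6):
  Distance 0: (x=0, y=6)
  Distance 1: (x=1, y=6)
  Distance 2: (x=1, y=5), (x=2, y=6), (x=1, y=7)
  Distance 3: (x=1, y=4), (x=2, y=5), (x=3, y=6), (x=2, y=7), (x=1, y=8)
  Distance 4: (x=1, y=3), (x=2, y=4), (x=3, y=5), (x=4, y=6), (x=3, y=7), (x=0, y=8), (x=2, y=8), (x=1, y=9)
  Distance 5: (x=1, y=2), (x=0, y=3), (x=2, y=3), (x=3, y=4), (x=4, y=5), (x=4, y=7), (x=3, y=8), (x=0, y=9), (x=2, y=9), (x=1, y=10)
  Distance 6: (x=1, y=1), (x=0, y=2), (x=2, y=2), (x=3, y=3), (x=4, y=4), (x=4, y=8), (x=3, y=9), (x=0, y=10), (x=2, y=10), (x=1, y=11)
  Distance 7: (x=1, y=0), (x=0, y=1), (x=2, y=1), (x=3, y=2), (x=4, y=3), (x=4, y=9), (x=3, y=10), (x=0, y=11), (x=2, y=11)
  Distance 8: (x=0, y=0), (x=3, y=1), (x=4, y=10), (x=3, y=11)
  Distance 9: (x=3, y=0), (x=4, y=1), (x=4, y=11)
  Distance 10: (x=4, y=0)
Total reachable: 55 (grid has 55 open cells total)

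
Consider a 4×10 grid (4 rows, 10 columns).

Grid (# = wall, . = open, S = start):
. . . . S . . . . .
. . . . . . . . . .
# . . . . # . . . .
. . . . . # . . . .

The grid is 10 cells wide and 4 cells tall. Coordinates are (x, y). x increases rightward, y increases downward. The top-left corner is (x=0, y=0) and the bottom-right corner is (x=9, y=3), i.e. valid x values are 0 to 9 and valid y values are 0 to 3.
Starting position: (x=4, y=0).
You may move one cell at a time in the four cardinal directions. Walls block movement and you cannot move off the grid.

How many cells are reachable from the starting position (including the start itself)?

BFS flood-fill from (x=4, y=0):
  Distance 0: (x=4, y=0)
  Distance 1: (x=3, y=0), (x=5, y=0), (x=4, y=1)
  Distance 2: (x=2, y=0), (x=6, y=0), (x=3, y=1), (x=5, y=1), (x=4, y=2)
  Distance 3: (x=1, y=0), (x=7, y=0), (x=2, y=1), (x=6, y=1), (x=3, y=2), (x=4, y=3)
  Distance 4: (x=0, y=0), (x=8, y=0), (x=1, y=1), (x=7, y=1), (x=2, y=2), (x=6, y=2), (x=3, y=3)
  Distance 5: (x=9, y=0), (x=0, y=1), (x=8, y=1), (x=1, y=2), (x=7, y=2), (x=2, y=3), (x=6, y=3)
  Distance 6: (x=9, y=1), (x=8, y=2), (x=1, y=3), (x=7, y=3)
  Distance 7: (x=9, y=2), (x=0, y=3), (x=8, y=3)
  Distance 8: (x=9, y=3)
Total reachable: 37 (grid has 37 open cells total)

Answer: Reachable cells: 37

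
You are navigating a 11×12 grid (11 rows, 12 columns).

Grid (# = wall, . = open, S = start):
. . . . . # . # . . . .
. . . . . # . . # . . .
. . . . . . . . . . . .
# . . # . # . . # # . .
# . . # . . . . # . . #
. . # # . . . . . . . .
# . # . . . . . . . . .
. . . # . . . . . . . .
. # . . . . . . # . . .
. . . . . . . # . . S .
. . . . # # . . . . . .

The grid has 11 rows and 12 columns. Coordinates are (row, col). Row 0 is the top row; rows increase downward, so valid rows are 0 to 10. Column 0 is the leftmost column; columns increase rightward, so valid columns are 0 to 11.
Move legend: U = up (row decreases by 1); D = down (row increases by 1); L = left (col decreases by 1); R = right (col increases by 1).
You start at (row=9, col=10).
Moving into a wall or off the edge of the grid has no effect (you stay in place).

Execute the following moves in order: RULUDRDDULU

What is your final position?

Start: (row=9, col=10)
  R (right): (row=9, col=10) -> (row=9, col=11)
  U (up): (row=9, col=11) -> (row=8, col=11)
  L (left): (row=8, col=11) -> (row=8, col=10)
  U (up): (row=8, col=10) -> (row=7, col=10)
  D (down): (row=7, col=10) -> (row=8, col=10)
  R (right): (row=8, col=10) -> (row=8, col=11)
  D (down): (row=8, col=11) -> (row=9, col=11)
  D (down): (row=9, col=11) -> (row=10, col=11)
  U (up): (row=10, col=11) -> (row=9, col=11)
  L (left): (row=9, col=11) -> (row=9, col=10)
  U (up): (row=9, col=10) -> (row=8, col=10)
Final: (row=8, col=10)

Answer: Final position: (row=8, col=10)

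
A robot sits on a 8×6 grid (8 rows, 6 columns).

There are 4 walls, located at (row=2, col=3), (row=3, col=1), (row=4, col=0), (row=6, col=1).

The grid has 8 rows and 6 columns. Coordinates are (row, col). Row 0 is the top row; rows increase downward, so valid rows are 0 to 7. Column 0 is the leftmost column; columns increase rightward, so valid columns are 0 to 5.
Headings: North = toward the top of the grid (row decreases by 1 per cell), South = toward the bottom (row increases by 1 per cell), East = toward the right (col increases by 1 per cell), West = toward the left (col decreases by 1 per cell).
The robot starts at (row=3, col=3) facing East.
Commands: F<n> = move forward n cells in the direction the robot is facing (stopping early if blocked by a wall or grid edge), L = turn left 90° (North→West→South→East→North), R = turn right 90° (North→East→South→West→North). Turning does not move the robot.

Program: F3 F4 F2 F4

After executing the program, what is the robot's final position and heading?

Start: (row=3, col=3), facing East
  F3: move forward 2/3 (blocked), now at (row=3, col=5)
  F4: move forward 0/4 (blocked), now at (row=3, col=5)
  F2: move forward 0/2 (blocked), now at (row=3, col=5)
  F4: move forward 0/4 (blocked), now at (row=3, col=5)
Final: (row=3, col=5), facing East

Answer: Final position: (row=3, col=5), facing East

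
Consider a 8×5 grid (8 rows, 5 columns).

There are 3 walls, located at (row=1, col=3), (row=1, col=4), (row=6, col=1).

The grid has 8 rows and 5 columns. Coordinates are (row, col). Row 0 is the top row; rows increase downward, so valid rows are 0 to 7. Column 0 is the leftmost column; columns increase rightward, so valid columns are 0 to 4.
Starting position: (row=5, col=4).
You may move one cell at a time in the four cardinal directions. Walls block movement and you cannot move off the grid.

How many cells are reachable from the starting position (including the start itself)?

BFS flood-fill from (row=5, col=4):
  Distance 0: (row=5, col=4)
  Distance 1: (row=4, col=4), (row=5, col=3), (row=6, col=4)
  Distance 2: (row=3, col=4), (row=4, col=3), (row=5, col=2), (row=6, col=3), (row=7, col=4)
  Distance 3: (row=2, col=4), (row=3, col=3), (row=4, col=2), (row=5, col=1), (row=6, col=2), (row=7, col=3)
  Distance 4: (row=2, col=3), (row=3, col=2), (row=4, col=1), (row=5, col=0), (row=7, col=2)
  Distance 5: (row=2, col=2), (row=3, col=1), (row=4, col=0), (row=6, col=0), (row=7, col=1)
  Distance 6: (row=1, col=2), (row=2, col=1), (row=3, col=0), (row=7, col=0)
  Distance 7: (row=0, col=2), (row=1, col=1), (row=2, col=0)
  Distance 8: (row=0, col=1), (row=0, col=3), (row=1, col=0)
  Distance 9: (row=0, col=0), (row=0, col=4)
Total reachable: 37 (grid has 37 open cells total)

Answer: Reachable cells: 37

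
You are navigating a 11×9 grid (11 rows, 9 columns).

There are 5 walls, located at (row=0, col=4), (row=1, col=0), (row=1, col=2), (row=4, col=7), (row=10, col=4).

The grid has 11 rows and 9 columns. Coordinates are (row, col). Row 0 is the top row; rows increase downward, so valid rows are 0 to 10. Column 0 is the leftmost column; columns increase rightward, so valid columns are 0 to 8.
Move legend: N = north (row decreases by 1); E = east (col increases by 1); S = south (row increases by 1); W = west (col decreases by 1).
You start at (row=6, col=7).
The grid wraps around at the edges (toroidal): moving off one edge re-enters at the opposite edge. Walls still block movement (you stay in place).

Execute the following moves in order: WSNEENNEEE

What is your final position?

Answer: Final position: (row=4, col=2)

Derivation:
Start: (row=6, col=7)
  W (west): (row=6, col=7) -> (row=6, col=6)
  S (south): (row=6, col=6) -> (row=7, col=6)
  N (north): (row=7, col=6) -> (row=6, col=6)
  E (east): (row=6, col=6) -> (row=6, col=7)
  E (east): (row=6, col=7) -> (row=6, col=8)
  N (north): (row=6, col=8) -> (row=5, col=8)
  N (north): (row=5, col=8) -> (row=4, col=8)
  E (east): (row=4, col=8) -> (row=4, col=0)
  E (east): (row=4, col=0) -> (row=4, col=1)
  E (east): (row=4, col=1) -> (row=4, col=2)
Final: (row=4, col=2)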